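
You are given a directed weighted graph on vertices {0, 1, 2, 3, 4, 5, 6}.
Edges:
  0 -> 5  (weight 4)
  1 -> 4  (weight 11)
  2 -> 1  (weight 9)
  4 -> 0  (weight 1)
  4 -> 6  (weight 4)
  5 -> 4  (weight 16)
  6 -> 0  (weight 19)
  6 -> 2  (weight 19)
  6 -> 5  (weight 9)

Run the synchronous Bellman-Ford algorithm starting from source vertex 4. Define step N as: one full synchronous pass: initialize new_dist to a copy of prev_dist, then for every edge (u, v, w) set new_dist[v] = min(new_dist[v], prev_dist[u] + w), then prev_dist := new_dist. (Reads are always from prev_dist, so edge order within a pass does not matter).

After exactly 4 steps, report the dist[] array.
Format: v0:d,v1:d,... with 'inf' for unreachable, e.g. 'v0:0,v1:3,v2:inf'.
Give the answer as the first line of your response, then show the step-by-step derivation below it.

v0:1,v1:32,v2:23,v3:inf,v4:0,v5:5,v6:4

step 1: dist = v0:1,v1:inf,v2:inf,v3:inf,v4:0,v5:inf,v6:4
step 2: dist = v0:1,v1:inf,v2:23,v3:inf,v4:0,v5:5,v6:4
step 3: dist = v0:1,v1:32,v2:23,v3:inf,v4:0,v5:5,v6:4
step 4: dist = v0:1,v1:32,v2:23,v3:inf,v4:0,v5:5,v6:4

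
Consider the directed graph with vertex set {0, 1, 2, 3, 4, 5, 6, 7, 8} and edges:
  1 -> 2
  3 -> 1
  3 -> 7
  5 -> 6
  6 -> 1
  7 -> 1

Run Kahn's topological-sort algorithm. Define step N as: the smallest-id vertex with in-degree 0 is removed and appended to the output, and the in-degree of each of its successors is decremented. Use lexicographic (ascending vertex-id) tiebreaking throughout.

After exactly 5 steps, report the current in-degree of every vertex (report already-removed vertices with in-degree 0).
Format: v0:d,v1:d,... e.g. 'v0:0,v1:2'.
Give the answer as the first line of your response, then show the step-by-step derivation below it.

v0:0,v1:1,v2:1,v3:0,v4:0,v5:0,v6:0,v7:0,v8:0

step 1: output 0; order=[0]; indeg=(0,3,1,0,0,0,1,1,0)
step 2: output 3; order=[0,3]; indeg=(0,2,1,0,0,0,1,0,0)
step 3: output 4; order=[0,3,4]; indeg=(0,2,1,0,0,0,1,0,0)
step 4: output 5; order=[0,3,4,5]; indeg=(0,2,1,0,0,0,0,0,0)
step 5: output 6; order=[0,3,4,5,6]; indeg=(0,1,1,0,0,0,0,0,0)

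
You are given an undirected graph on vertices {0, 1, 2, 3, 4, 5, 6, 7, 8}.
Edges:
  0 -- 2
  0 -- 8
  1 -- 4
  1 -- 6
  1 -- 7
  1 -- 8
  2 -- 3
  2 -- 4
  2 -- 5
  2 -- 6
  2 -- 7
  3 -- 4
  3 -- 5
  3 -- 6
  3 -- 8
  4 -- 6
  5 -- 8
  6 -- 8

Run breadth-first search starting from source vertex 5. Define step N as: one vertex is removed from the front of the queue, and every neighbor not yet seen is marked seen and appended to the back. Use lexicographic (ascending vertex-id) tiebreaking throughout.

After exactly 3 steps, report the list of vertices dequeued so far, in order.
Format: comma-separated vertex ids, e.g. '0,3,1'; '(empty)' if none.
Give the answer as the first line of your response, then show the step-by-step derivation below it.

5,2,3

step 1: dequeue 5; queue=[2,3,8]; order=5
step 2: dequeue 2; queue=[3,8,0,4,6,7]; order=5,2
step 3: dequeue 3; queue=[8,0,4,6,7]; order=5,2,3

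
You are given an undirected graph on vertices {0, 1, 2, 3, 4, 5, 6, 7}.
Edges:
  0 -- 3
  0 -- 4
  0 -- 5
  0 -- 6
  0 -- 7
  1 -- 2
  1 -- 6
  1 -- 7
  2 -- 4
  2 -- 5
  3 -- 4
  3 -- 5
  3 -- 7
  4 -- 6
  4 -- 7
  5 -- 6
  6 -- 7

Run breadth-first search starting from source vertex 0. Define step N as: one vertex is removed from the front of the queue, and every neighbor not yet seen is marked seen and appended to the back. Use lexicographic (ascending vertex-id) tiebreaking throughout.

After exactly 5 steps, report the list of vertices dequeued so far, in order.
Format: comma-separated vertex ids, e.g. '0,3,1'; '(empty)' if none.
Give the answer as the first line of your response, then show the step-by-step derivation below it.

0,3,4,5,6

step 1: dequeue 0; queue=[3,4,5,6,7]; order=0
step 2: dequeue 3; queue=[4,5,6,7]; order=0,3
step 3: dequeue 4; queue=[5,6,7,2]; order=0,3,4
step 4: dequeue 5; queue=[6,7,2]; order=0,3,4,5
step 5: dequeue 6; queue=[7,2,1]; order=0,3,4,5,6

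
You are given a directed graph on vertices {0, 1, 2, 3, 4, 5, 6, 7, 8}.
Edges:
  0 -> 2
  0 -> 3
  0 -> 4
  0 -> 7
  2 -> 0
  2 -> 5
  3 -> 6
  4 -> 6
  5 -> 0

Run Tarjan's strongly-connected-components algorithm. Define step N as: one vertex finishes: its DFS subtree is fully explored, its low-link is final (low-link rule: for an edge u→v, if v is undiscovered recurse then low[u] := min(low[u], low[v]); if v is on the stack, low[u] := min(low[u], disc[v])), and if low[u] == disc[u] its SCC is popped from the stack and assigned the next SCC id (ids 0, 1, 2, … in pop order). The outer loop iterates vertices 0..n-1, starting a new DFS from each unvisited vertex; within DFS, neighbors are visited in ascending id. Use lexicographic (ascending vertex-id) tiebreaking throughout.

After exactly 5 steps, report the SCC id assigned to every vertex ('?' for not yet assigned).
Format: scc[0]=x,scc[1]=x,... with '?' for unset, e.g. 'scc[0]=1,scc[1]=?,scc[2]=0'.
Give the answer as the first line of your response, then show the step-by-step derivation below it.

scc[0]=?,scc[1]=?,scc[2]=?,scc[3]=1,scc[4]=2,scc[5]=?,scc[6]=0,scc[7]=?,scc[8]=?

step 1: low=(low[0]=0,low[1]=?,low[2]=0,low[3]=?,low[4]=?,low[5]=0,low[6]=?,low[7]=?,low[8]=?); scc=(scc[0]=?,scc[1]=?,scc[2]=?,scc[3]=?,scc[4]=?,scc[5]=?,scc[6]=?,scc[7]=?,scc[8]=?)
step 2: low=(low[0]=0,low[1]=?,low[2]=0,low[3]=?,low[4]=?,low[5]=0,low[6]=?,low[7]=?,low[8]=?); scc=(scc[0]=?,scc[1]=?,scc[2]=?,scc[3]=?,scc[4]=?,scc[5]=?,scc[6]=?,scc[7]=?,scc[8]=?)
step 3: low=(low[0]=0,low[1]=?,low[2]=0,low[3]=3,low[4]=?,low[5]=0,low[6]=4,low[7]=?,low[8]=?); scc=(scc[0]=?,scc[1]=?,scc[2]=?,scc[3]=?,scc[4]=?,scc[5]=?,scc[6]=0,scc[7]=?,scc[8]=?)
step 4: low=(low[0]=0,low[1]=?,low[2]=0,low[3]=3,low[4]=?,low[5]=0,low[6]=4,low[7]=?,low[8]=?); scc=(scc[0]=?,scc[1]=?,scc[2]=?,scc[3]=1,scc[4]=?,scc[5]=?,scc[6]=0,scc[7]=?,scc[8]=?)
step 5: low=(low[0]=0,low[1]=?,low[2]=0,low[3]=3,low[4]=5,low[5]=0,low[6]=4,low[7]=?,low[8]=?); scc=(scc[0]=?,scc[1]=?,scc[2]=?,scc[3]=1,scc[4]=2,scc[5]=?,scc[6]=0,scc[7]=?,scc[8]=?)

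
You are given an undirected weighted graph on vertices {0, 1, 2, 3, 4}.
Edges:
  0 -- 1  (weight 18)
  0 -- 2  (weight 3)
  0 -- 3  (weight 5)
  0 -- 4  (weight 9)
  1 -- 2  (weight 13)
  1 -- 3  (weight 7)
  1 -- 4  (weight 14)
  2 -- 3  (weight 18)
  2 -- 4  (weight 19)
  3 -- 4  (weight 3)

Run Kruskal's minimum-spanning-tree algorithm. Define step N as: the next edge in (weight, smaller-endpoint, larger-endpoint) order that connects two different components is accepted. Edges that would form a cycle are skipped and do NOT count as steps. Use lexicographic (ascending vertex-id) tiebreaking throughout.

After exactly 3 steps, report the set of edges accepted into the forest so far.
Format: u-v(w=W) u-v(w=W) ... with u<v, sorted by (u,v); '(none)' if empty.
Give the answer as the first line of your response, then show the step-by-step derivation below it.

0-2(w=3) 0-3(w=5) 3-4(w=3)

step 1: add edge 0-2 (w=3); MST = {0-2(w=3)}
step 2: add edge 3-4 (w=3); MST = {0-2(w=3) 3-4(w=3)}
step 3: add edge 0-3 (w=5); MST = {0-2(w=3) 0-3(w=5) 3-4(w=3)}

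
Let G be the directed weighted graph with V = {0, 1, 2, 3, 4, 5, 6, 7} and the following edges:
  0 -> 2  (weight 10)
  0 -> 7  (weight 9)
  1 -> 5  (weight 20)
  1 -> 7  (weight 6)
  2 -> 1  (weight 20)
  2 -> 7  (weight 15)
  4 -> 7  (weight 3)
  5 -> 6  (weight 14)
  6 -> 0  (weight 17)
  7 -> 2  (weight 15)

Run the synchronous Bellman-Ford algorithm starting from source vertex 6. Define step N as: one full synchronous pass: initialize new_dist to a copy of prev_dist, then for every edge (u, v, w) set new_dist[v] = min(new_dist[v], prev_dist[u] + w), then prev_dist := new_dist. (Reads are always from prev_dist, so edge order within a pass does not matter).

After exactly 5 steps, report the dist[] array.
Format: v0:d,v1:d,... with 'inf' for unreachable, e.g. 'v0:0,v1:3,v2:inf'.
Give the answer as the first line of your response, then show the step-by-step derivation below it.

v0:17,v1:47,v2:27,v3:inf,v4:inf,v5:67,v6:0,v7:26

step 1: dist = v0:17,v1:inf,v2:inf,v3:inf,v4:inf,v5:inf,v6:0,v7:inf
step 2: dist = v0:17,v1:inf,v2:27,v3:inf,v4:inf,v5:inf,v6:0,v7:26
step 3: dist = v0:17,v1:47,v2:27,v3:inf,v4:inf,v5:inf,v6:0,v7:26
step 4: dist = v0:17,v1:47,v2:27,v3:inf,v4:inf,v5:67,v6:0,v7:26
step 5: dist = v0:17,v1:47,v2:27,v3:inf,v4:inf,v5:67,v6:0,v7:26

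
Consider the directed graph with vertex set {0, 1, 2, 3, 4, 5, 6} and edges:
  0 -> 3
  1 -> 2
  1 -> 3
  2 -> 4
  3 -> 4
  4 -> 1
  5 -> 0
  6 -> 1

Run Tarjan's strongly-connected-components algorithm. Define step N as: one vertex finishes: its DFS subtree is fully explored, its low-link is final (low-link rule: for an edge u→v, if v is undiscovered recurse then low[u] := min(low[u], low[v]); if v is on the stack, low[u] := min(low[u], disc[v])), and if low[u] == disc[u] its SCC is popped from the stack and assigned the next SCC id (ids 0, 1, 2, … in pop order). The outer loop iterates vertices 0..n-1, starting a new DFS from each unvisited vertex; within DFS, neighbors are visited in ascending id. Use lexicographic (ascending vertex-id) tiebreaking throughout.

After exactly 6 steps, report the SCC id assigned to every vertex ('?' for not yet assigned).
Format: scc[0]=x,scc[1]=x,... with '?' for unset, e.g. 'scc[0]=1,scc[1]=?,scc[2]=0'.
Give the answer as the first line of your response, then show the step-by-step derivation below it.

scc[0]=1,scc[1]=0,scc[2]=0,scc[3]=0,scc[4]=0,scc[5]=2,scc[6]=?

step 1: low=(low[0]=0,low[1]=3,low[2]=2,low[3]=1,low[4]=2,low[5]=?,low[6]=?); scc=(scc[0]=?,scc[1]=?,scc[2]=?,scc[3]=?,scc[4]=?,scc[5]=?,scc[6]=?)
step 2: low=(low[0]=0,low[1]=1,low[2]=2,low[3]=1,low[4]=2,low[5]=?,low[6]=?); scc=(scc[0]=?,scc[1]=?,scc[2]=?,scc[3]=?,scc[4]=?,scc[5]=?,scc[6]=?)
step 3: low=(low[0]=0,low[1]=1,low[2]=2,low[3]=1,low[4]=1,low[5]=?,low[6]=?); scc=(scc[0]=?,scc[1]=?,scc[2]=?,scc[3]=?,scc[4]=?,scc[5]=?,scc[6]=?)
step 4: low=(low[0]=0,low[1]=1,low[2]=2,low[3]=1,low[4]=1,low[5]=?,low[6]=?); scc=(scc[0]=?,scc[1]=0,scc[2]=0,scc[3]=0,scc[4]=0,scc[5]=?,scc[6]=?)
step 5: low=(low[0]=0,low[1]=1,low[2]=2,low[3]=1,low[4]=1,low[5]=?,low[6]=?); scc=(scc[0]=1,scc[1]=0,scc[2]=0,scc[3]=0,scc[4]=0,scc[5]=?,scc[6]=?)
step 6: low=(low[0]=0,low[1]=1,low[2]=2,low[3]=1,low[4]=1,low[5]=5,low[6]=?); scc=(scc[0]=1,scc[1]=0,scc[2]=0,scc[3]=0,scc[4]=0,scc[5]=2,scc[6]=?)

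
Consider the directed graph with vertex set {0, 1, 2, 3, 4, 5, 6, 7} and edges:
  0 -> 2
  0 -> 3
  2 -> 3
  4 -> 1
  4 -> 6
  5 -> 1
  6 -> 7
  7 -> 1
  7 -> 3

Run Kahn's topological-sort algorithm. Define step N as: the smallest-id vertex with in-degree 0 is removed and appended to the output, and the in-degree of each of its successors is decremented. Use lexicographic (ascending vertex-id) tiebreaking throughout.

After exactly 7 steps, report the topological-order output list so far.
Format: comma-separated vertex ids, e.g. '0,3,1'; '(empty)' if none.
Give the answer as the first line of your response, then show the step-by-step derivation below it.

0,2,4,5,6,7,1

step 1: output 0; order=[0]; indeg=(0,3,0,2,0,0,1,1)
step 2: output 2; order=[0,2]; indeg=(0,3,0,1,0,0,1,1)
step 3: output 4; order=[0,2,4]; indeg=(0,2,0,1,0,0,0,1)
step 4: output 5; order=[0,2,4,5]; indeg=(0,1,0,1,0,0,0,1)
step 5: output 6; order=[0,2,4,5,6]; indeg=(0,1,0,1,0,0,0,0)
step 6: output 7; order=[0,2,4,5,6,7]; indeg=(0,0,0,0,0,0,0,0)
step 7: output 1; order=[0,2,4,5,6,7,1]; indeg=(0,0,0,0,0,0,0,0)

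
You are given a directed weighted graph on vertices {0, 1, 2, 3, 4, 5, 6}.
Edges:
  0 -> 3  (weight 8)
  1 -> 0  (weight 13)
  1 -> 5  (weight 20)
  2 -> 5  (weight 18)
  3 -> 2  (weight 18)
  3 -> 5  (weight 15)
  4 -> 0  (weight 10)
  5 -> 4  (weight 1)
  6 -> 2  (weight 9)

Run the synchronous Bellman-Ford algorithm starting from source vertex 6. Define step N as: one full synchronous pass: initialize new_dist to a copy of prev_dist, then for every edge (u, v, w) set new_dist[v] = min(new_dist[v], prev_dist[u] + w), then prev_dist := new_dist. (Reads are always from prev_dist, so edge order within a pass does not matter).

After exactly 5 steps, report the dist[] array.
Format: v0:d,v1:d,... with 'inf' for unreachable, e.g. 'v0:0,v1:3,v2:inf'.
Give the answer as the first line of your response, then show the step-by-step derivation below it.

v0:38,v1:inf,v2:9,v3:46,v4:28,v5:27,v6:0

step 1: dist = v0:inf,v1:inf,v2:9,v3:inf,v4:inf,v5:inf,v6:0
step 2: dist = v0:inf,v1:inf,v2:9,v3:inf,v4:inf,v5:27,v6:0
step 3: dist = v0:inf,v1:inf,v2:9,v3:inf,v4:28,v5:27,v6:0
step 4: dist = v0:38,v1:inf,v2:9,v3:inf,v4:28,v5:27,v6:0
step 5: dist = v0:38,v1:inf,v2:9,v3:46,v4:28,v5:27,v6:0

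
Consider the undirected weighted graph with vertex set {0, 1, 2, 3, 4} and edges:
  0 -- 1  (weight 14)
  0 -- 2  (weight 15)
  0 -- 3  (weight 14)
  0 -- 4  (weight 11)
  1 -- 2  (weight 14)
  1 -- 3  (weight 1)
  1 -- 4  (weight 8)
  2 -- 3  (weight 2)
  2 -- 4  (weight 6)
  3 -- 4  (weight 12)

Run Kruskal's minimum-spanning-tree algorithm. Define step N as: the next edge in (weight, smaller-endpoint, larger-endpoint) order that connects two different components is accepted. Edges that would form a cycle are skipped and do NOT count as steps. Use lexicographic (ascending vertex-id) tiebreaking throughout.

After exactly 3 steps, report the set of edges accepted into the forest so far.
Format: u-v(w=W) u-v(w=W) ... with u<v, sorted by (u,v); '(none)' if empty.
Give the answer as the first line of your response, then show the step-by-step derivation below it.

1-3(w=1) 2-3(w=2) 2-4(w=6)

step 1: add edge 1-3 (w=1); MST = {1-3(w=1)}
step 2: add edge 2-3 (w=2); MST = {1-3(w=1) 2-3(w=2)}
step 3: add edge 2-4 (w=6); MST = {1-3(w=1) 2-3(w=2) 2-4(w=6)}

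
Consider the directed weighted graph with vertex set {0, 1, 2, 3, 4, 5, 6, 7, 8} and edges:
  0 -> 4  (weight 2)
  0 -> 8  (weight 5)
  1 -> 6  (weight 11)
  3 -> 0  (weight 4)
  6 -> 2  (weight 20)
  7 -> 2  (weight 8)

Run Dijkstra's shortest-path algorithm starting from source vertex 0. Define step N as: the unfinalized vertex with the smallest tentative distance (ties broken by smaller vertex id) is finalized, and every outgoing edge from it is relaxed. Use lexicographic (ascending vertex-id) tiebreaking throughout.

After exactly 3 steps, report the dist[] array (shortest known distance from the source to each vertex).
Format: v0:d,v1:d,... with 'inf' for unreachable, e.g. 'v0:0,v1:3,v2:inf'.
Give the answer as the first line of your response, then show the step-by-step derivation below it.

v0:0,v1:inf,v2:inf,v3:inf,v4:2,v5:inf,v6:inf,v7:inf,v8:5

step 1: dist = v0:0,v1:inf,v2:inf,v3:inf,v4:2,v5:inf,v6:inf,v7:inf,v8:5
step 2: dist = v0:0,v1:inf,v2:inf,v3:inf,v4:2,v5:inf,v6:inf,v7:inf,v8:5
step 3: dist = v0:0,v1:inf,v2:inf,v3:inf,v4:2,v5:inf,v6:inf,v7:inf,v8:5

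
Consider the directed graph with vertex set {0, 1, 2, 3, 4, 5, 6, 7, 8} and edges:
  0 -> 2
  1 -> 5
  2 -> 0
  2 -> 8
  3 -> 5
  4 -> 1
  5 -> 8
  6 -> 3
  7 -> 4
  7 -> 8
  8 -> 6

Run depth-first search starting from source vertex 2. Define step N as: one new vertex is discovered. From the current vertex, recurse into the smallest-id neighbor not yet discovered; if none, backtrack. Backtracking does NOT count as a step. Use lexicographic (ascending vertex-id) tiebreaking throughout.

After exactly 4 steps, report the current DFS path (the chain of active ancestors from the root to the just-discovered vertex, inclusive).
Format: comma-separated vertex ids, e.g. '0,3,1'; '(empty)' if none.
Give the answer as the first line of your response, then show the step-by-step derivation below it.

2,8,6

step 1: discover 2; path=2; order=2
step 2: discover 0; path=2>0; order=2,0
step 3: discover 8; path=2>8; order=2,0,8
step 4: discover 6; path=2>8>6; order=2,0,8,6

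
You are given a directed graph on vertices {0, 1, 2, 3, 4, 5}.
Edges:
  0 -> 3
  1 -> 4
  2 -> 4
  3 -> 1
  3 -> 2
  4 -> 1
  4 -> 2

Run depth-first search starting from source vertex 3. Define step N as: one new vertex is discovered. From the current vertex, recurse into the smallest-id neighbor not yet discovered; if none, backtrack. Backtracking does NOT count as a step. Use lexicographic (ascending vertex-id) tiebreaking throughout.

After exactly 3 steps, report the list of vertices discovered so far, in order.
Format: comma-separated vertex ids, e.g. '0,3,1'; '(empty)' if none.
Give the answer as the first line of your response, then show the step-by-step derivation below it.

3,1,4

step 1: discover 3; path=3; order=3
step 2: discover 1; path=3>1; order=3,1
step 3: discover 4; path=3>1>4; order=3,1,4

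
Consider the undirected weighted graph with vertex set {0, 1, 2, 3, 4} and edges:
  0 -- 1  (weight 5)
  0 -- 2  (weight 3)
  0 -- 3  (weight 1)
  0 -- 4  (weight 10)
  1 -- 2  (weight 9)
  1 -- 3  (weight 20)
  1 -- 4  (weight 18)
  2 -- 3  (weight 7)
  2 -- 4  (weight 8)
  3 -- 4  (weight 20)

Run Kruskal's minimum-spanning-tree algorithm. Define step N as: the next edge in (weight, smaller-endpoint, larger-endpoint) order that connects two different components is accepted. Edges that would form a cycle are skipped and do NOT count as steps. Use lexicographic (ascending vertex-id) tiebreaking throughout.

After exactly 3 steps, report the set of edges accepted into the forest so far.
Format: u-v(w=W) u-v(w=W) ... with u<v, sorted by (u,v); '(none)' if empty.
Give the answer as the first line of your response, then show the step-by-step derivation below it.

0-1(w=5) 0-2(w=3) 0-3(w=1)

step 1: add edge 0-3 (w=1); MST = {0-3(w=1)}
step 2: add edge 0-2 (w=3); MST = {0-2(w=3) 0-3(w=1)}
step 3: add edge 0-1 (w=5); MST = {0-1(w=5) 0-2(w=3) 0-3(w=1)}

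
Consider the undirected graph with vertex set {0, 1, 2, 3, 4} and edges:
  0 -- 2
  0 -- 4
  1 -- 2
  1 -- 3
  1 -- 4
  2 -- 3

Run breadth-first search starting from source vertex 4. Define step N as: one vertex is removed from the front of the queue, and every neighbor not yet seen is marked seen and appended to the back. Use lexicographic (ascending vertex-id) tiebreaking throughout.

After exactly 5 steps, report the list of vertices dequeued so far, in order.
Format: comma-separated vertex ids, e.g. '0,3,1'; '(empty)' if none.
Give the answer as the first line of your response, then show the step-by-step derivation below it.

4,0,1,2,3

step 1: dequeue 4; queue=[0,1]; order=4
step 2: dequeue 0; queue=[1,2]; order=4,0
step 3: dequeue 1; queue=[2,3]; order=4,0,1
step 4: dequeue 2; queue=[3]; order=4,0,1,2
step 5: dequeue 3; queue=[(empty)]; order=4,0,1,2,3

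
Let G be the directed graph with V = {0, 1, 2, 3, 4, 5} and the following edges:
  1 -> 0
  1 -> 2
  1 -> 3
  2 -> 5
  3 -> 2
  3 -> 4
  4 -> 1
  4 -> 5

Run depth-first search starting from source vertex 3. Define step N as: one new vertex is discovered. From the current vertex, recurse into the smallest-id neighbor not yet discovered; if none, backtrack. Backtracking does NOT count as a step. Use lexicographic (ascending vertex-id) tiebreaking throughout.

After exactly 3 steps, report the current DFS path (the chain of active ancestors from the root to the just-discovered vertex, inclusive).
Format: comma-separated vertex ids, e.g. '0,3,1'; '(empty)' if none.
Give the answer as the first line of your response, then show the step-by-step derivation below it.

3,2,5

step 1: discover 3; path=3; order=3
step 2: discover 2; path=3>2; order=3,2
step 3: discover 5; path=3>2>5; order=3,2,5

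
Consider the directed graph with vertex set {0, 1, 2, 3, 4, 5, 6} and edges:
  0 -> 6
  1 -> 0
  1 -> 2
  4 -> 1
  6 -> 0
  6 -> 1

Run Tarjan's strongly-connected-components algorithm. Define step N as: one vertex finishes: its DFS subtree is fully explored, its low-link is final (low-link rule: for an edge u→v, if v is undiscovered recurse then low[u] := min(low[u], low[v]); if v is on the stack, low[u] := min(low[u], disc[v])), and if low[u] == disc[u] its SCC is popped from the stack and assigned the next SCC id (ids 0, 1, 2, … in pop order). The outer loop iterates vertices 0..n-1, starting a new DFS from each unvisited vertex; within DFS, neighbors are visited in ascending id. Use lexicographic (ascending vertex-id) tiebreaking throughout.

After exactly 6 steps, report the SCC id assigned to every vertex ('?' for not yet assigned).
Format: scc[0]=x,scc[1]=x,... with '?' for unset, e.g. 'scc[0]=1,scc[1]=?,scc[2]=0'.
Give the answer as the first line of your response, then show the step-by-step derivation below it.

scc[0]=1,scc[1]=1,scc[2]=0,scc[3]=2,scc[4]=3,scc[5]=?,scc[6]=1

step 1: low=(low[0]=0,low[1]=0,low[2]=3,low[3]=?,low[4]=?,low[5]=?,low[6]=0); scc=(scc[0]=?,scc[1]=?,scc[2]=0,scc[3]=?,scc[4]=?,scc[5]=?,scc[6]=?)
step 2: low=(low[0]=0,low[1]=0,low[2]=3,low[3]=?,low[4]=?,low[5]=?,low[6]=0); scc=(scc[0]=?,scc[1]=?,scc[2]=0,scc[3]=?,scc[4]=?,scc[5]=?,scc[6]=?)
step 3: low=(low[0]=0,low[1]=0,low[2]=3,low[3]=?,low[4]=?,low[5]=?,low[6]=0); scc=(scc[0]=?,scc[1]=?,scc[2]=0,scc[3]=?,scc[4]=?,scc[5]=?,scc[6]=?)
step 4: low=(low[0]=0,low[1]=0,low[2]=3,low[3]=?,low[4]=?,low[5]=?,low[6]=0); scc=(scc[0]=1,scc[1]=1,scc[2]=0,scc[3]=?,scc[4]=?,scc[5]=?,scc[6]=1)
step 5: low=(low[0]=0,low[1]=0,low[2]=3,low[3]=4,low[4]=?,low[5]=?,low[6]=0); scc=(scc[0]=1,scc[1]=1,scc[2]=0,scc[3]=2,scc[4]=?,scc[5]=?,scc[6]=1)
step 6: low=(low[0]=0,low[1]=0,low[2]=3,low[3]=4,low[4]=5,low[5]=?,low[6]=0); scc=(scc[0]=1,scc[1]=1,scc[2]=0,scc[3]=2,scc[4]=3,scc[5]=?,scc[6]=1)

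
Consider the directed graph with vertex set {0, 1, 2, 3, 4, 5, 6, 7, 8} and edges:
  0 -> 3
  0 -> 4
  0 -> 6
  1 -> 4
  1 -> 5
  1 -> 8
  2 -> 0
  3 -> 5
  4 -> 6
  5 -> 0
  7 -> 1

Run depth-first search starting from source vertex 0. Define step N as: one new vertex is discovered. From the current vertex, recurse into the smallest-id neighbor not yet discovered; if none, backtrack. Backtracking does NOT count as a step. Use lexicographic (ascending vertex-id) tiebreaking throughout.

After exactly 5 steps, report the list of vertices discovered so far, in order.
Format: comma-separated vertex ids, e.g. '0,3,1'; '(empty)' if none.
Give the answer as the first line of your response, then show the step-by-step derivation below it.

0,3,5,4,6

step 1: discover 0; path=0; order=0
step 2: discover 3; path=0>3; order=0,3
step 3: discover 5; path=0>3>5; order=0,3,5
step 4: discover 4; path=0>4; order=0,3,5,4
step 5: discover 6; path=0>4>6; order=0,3,5,4,6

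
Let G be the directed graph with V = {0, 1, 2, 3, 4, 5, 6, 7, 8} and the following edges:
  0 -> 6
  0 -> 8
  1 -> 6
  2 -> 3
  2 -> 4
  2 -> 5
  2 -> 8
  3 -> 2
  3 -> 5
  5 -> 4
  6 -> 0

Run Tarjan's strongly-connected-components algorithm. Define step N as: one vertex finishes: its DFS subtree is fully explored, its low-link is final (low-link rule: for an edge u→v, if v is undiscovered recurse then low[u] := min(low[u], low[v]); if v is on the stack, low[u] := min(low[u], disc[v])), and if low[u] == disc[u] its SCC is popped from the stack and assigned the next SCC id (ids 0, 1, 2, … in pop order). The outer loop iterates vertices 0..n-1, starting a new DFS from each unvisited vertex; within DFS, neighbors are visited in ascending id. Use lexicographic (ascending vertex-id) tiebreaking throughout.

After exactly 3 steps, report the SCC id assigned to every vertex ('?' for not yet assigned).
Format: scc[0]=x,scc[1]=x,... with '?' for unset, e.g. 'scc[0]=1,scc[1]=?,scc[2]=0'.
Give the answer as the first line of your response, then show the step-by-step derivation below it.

scc[0]=1,scc[1]=?,scc[2]=?,scc[3]=?,scc[4]=?,scc[5]=?,scc[6]=1,scc[7]=?,scc[8]=0

step 1: low=(low[0]=0,low[1]=?,low[2]=?,low[3]=?,low[4]=?,low[5]=?,low[6]=0,low[7]=?,low[8]=?); scc=(scc[0]=?,scc[1]=?,scc[2]=?,scc[3]=?,scc[4]=?,scc[5]=?,scc[6]=?,scc[7]=?,scc[8]=?)
step 2: low=(low[0]=0,low[1]=?,low[2]=?,low[3]=?,low[4]=?,low[5]=?,low[6]=0,low[7]=?,low[8]=2); scc=(scc[0]=?,scc[1]=?,scc[2]=?,scc[3]=?,scc[4]=?,scc[5]=?,scc[6]=?,scc[7]=?,scc[8]=0)
step 3: low=(low[0]=0,low[1]=?,low[2]=?,low[3]=?,low[4]=?,low[5]=?,low[6]=0,low[7]=?,low[8]=2); scc=(scc[0]=1,scc[1]=?,scc[2]=?,scc[3]=?,scc[4]=?,scc[5]=?,scc[6]=1,scc[7]=?,scc[8]=0)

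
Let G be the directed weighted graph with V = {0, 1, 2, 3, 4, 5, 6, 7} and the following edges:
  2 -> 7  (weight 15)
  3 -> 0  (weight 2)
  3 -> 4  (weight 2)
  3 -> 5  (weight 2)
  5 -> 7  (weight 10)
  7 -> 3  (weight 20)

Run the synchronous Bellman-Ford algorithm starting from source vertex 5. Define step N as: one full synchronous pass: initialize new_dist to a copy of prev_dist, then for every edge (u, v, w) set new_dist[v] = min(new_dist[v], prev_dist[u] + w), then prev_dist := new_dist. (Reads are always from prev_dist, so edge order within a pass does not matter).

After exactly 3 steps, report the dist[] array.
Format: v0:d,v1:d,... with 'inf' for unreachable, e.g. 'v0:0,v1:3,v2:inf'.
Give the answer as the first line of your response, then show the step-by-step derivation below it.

v0:32,v1:inf,v2:inf,v3:30,v4:32,v5:0,v6:inf,v7:10

step 1: dist = v0:inf,v1:inf,v2:inf,v3:inf,v4:inf,v5:0,v6:inf,v7:10
step 2: dist = v0:inf,v1:inf,v2:inf,v3:30,v4:inf,v5:0,v6:inf,v7:10
step 3: dist = v0:32,v1:inf,v2:inf,v3:30,v4:32,v5:0,v6:inf,v7:10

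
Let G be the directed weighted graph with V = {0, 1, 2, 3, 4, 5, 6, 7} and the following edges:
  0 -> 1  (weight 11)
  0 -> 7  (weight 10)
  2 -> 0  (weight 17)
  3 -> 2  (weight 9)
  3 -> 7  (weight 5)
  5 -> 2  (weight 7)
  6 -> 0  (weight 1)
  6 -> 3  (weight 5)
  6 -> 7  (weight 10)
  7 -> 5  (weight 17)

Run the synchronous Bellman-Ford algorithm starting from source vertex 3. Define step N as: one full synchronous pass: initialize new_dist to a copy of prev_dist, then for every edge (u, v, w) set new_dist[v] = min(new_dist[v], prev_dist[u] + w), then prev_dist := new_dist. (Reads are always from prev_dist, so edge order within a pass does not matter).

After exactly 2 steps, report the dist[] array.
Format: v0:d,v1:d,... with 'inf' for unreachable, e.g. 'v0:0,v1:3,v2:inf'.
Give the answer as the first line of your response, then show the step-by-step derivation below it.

v0:26,v1:inf,v2:9,v3:0,v4:inf,v5:22,v6:inf,v7:5

step 1: dist = v0:inf,v1:inf,v2:9,v3:0,v4:inf,v5:inf,v6:inf,v7:5
step 2: dist = v0:26,v1:inf,v2:9,v3:0,v4:inf,v5:22,v6:inf,v7:5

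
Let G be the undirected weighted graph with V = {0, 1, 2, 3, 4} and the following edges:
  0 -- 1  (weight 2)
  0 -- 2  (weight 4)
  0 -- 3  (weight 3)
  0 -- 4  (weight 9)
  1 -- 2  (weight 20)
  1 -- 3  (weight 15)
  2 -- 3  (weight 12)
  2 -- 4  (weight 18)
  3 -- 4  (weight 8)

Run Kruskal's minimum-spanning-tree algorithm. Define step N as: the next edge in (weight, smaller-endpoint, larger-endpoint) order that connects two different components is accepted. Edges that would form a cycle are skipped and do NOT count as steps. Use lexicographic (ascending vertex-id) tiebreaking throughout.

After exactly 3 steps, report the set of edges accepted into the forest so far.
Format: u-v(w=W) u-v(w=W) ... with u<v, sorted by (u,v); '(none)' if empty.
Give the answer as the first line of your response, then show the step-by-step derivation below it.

0-1(w=2) 0-2(w=4) 0-3(w=3)

step 1: add edge 0-1 (w=2); MST = {0-1(w=2)}
step 2: add edge 0-3 (w=3); MST = {0-1(w=2) 0-3(w=3)}
step 3: add edge 0-2 (w=4); MST = {0-1(w=2) 0-2(w=4) 0-3(w=3)}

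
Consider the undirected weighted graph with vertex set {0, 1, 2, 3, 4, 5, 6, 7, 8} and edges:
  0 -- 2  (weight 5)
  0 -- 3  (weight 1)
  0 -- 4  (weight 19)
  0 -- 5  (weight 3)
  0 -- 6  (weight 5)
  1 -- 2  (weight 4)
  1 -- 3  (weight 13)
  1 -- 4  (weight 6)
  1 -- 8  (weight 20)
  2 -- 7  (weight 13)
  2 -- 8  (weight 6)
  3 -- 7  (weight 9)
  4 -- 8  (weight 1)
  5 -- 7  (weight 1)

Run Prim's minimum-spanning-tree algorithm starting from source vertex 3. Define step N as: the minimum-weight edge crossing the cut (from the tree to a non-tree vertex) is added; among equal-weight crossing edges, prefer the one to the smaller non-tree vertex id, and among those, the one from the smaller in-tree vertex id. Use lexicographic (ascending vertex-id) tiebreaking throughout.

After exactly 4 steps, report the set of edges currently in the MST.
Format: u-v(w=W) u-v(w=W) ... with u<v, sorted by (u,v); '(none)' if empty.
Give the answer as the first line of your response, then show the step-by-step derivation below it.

0-2(w=5) 0-3(w=1) 0-5(w=3) 5-7(w=1)

step 1: add edge 0-3 (w=1); MST = {0-3(w=1)}
step 2: add edge 0-5 (w=3); MST = {0-3(w=1) 0-5(w=3)}
step 3: add edge 5-7 (w=1); MST = {0-3(w=1) 0-5(w=3) 5-7(w=1)}
step 4: add edge 0-2 (w=5); MST = {0-2(w=5) 0-3(w=1) 0-5(w=3) 5-7(w=1)}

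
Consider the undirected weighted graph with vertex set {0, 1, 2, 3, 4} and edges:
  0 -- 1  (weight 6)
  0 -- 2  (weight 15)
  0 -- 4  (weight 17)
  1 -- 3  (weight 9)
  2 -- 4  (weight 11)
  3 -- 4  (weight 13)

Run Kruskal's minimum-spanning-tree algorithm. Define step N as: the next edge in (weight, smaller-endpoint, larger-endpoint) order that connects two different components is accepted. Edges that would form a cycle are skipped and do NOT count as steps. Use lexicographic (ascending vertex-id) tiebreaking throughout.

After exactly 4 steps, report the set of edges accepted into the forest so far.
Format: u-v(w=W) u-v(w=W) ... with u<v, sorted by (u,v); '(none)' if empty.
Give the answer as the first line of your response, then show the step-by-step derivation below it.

0-1(w=6) 1-3(w=9) 2-4(w=11) 3-4(w=13)

step 1: add edge 0-1 (w=6); MST = {0-1(w=6)}
step 2: add edge 1-3 (w=9); MST = {0-1(w=6) 1-3(w=9)}
step 3: add edge 2-4 (w=11); MST = {0-1(w=6) 1-3(w=9) 2-4(w=11)}
step 4: add edge 3-4 (w=13); MST = {0-1(w=6) 1-3(w=9) 2-4(w=11) 3-4(w=13)}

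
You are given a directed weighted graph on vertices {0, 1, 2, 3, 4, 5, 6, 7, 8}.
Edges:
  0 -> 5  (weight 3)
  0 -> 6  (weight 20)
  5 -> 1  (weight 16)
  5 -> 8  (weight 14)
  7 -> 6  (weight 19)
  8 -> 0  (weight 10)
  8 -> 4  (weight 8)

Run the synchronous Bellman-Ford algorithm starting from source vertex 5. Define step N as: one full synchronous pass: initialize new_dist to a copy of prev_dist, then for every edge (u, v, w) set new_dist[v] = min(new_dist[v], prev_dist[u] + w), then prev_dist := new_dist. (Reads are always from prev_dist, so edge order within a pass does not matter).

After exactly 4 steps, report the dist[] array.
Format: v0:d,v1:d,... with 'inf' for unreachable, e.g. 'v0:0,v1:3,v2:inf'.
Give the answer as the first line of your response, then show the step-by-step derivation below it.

v0:24,v1:16,v2:inf,v3:inf,v4:22,v5:0,v6:44,v7:inf,v8:14

step 1: dist = v0:inf,v1:16,v2:inf,v3:inf,v4:inf,v5:0,v6:inf,v7:inf,v8:14
step 2: dist = v0:24,v1:16,v2:inf,v3:inf,v4:22,v5:0,v6:inf,v7:inf,v8:14
step 3: dist = v0:24,v1:16,v2:inf,v3:inf,v4:22,v5:0,v6:44,v7:inf,v8:14
step 4: dist = v0:24,v1:16,v2:inf,v3:inf,v4:22,v5:0,v6:44,v7:inf,v8:14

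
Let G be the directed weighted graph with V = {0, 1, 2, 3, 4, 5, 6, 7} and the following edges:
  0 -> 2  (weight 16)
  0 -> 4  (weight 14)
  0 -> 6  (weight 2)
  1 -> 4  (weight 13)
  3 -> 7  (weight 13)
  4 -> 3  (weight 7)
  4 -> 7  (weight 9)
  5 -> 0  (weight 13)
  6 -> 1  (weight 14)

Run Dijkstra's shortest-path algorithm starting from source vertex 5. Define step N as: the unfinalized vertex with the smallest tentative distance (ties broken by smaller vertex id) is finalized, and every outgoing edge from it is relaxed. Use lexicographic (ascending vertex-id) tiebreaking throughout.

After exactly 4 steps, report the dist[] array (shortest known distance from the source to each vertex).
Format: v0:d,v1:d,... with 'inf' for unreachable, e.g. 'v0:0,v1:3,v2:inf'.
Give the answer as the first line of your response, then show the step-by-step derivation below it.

v0:13,v1:29,v2:29,v3:34,v4:27,v5:0,v6:15,v7:36

step 1: dist = v0:13,v1:inf,v2:inf,v3:inf,v4:inf,v5:0,v6:inf,v7:inf
step 2: dist = v0:13,v1:inf,v2:29,v3:inf,v4:27,v5:0,v6:15,v7:inf
step 3: dist = v0:13,v1:29,v2:29,v3:inf,v4:27,v5:0,v6:15,v7:inf
step 4: dist = v0:13,v1:29,v2:29,v3:34,v4:27,v5:0,v6:15,v7:36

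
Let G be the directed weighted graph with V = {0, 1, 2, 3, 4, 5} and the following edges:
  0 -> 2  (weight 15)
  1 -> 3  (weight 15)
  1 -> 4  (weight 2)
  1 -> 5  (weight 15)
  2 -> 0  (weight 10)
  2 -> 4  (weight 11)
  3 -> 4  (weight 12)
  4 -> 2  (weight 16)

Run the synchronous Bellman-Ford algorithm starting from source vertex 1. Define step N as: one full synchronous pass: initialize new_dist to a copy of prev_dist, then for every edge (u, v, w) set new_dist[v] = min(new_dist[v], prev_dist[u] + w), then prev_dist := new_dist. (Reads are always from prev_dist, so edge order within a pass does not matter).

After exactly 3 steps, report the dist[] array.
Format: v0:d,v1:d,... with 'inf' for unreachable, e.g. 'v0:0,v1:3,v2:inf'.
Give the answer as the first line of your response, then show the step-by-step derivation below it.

v0:28,v1:0,v2:18,v3:15,v4:2,v5:15

step 1: dist = v0:inf,v1:0,v2:inf,v3:15,v4:2,v5:15
step 2: dist = v0:inf,v1:0,v2:18,v3:15,v4:2,v5:15
step 3: dist = v0:28,v1:0,v2:18,v3:15,v4:2,v5:15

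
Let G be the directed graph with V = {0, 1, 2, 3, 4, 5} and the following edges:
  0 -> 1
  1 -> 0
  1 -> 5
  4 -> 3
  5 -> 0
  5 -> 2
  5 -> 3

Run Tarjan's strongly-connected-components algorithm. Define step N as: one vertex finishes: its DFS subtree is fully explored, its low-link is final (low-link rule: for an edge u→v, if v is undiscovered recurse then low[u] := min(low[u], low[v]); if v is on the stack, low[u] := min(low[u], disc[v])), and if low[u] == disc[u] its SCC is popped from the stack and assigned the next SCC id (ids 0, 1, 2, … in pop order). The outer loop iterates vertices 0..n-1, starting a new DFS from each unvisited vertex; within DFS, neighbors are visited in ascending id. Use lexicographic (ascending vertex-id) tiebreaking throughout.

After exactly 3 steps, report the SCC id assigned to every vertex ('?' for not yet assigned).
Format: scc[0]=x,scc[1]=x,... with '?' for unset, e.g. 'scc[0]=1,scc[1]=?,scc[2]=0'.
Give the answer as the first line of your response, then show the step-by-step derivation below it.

scc[0]=?,scc[1]=?,scc[2]=0,scc[3]=1,scc[4]=?,scc[5]=?

step 1: low=(low[0]=0,low[1]=0,low[2]=3,low[3]=?,low[4]=?,low[5]=0); scc=(scc[0]=?,scc[1]=?,scc[2]=0,scc[3]=?,scc[4]=?,scc[5]=?)
step 2: low=(low[0]=0,low[1]=0,low[2]=3,low[3]=4,low[4]=?,low[5]=0); scc=(scc[0]=?,scc[1]=?,scc[2]=0,scc[3]=1,scc[4]=?,scc[5]=?)
step 3: low=(low[0]=0,low[1]=0,low[2]=3,low[3]=4,low[4]=?,low[5]=0); scc=(scc[0]=?,scc[1]=?,scc[2]=0,scc[3]=1,scc[4]=?,scc[5]=?)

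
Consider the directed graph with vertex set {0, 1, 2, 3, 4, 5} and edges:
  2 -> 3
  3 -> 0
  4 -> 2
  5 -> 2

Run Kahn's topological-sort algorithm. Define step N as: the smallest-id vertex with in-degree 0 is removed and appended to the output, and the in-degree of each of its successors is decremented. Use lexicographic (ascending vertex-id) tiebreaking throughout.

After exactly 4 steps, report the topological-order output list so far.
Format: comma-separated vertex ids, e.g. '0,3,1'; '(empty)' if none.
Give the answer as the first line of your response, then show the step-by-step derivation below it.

1,4,5,2

step 1: output 1; order=[1]; indeg=(1,0,2,1,0,0)
step 2: output 4; order=[1,4]; indeg=(1,0,1,1,0,0)
step 3: output 5; order=[1,4,5]; indeg=(1,0,0,1,0,0)
step 4: output 2; order=[1,4,5,2]; indeg=(1,0,0,0,0,0)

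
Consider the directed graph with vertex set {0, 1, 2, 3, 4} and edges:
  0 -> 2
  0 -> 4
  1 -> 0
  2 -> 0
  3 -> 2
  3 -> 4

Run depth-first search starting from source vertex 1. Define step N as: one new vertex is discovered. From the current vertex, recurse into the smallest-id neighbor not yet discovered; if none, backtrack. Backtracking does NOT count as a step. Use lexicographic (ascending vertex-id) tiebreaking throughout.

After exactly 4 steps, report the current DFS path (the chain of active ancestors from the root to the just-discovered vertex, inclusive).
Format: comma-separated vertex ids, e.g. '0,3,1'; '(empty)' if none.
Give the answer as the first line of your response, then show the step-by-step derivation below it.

1,0,4

step 1: discover 1; path=1; order=1
step 2: discover 0; path=1>0; order=1,0
step 3: discover 2; path=1>0>2; order=1,0,2
step 4: discover 4; path=1>0>4; order=1,0,2,4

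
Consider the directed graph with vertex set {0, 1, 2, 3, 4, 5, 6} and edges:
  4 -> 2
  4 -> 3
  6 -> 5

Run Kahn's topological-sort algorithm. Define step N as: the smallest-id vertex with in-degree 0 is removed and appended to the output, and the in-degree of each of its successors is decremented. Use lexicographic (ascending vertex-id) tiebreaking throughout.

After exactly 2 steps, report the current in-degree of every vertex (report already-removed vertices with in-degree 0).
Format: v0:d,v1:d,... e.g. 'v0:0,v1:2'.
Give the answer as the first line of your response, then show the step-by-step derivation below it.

v0:0,v1:0,v2:1,v3:1,v4:0,v5:1,v6:0

step 1: output 0; order=[0]; indeg=(0,0,1,1,0,1,0)
step 2: output 1; order=[0,1]; indeg=(0,0,1,1,0,1,0)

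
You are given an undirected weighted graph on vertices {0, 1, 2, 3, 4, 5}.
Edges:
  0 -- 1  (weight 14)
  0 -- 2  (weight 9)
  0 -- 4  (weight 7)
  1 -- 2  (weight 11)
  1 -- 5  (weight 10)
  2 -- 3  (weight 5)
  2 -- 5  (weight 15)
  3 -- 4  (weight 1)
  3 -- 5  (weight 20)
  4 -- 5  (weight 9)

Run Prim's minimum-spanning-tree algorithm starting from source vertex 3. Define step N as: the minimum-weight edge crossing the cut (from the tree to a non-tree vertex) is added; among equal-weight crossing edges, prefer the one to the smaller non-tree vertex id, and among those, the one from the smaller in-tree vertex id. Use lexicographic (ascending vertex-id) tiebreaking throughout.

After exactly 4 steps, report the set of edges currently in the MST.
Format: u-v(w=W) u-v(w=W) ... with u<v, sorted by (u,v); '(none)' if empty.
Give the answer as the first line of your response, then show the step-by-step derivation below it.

0-4(w=7) 2-3(w=5) 3-4(w=1) 4-5(w=9)

step 1: add edge 3-4 (w=1); MST = {3-4(w=1)}
step 2: add edge 2-3 (w=5); MST = {2-3(w=5) 3-4(w=1)}
step 3: add edge 0-4 (w=7); MST = {0-4(w=7) 2-3(w=5) 3-4(w=1)}
step 4: add edge 4-5 (w=9); MST = {0-4(w=7) 2-3(w=5) 3-4(w=1) 4-5(w=9)}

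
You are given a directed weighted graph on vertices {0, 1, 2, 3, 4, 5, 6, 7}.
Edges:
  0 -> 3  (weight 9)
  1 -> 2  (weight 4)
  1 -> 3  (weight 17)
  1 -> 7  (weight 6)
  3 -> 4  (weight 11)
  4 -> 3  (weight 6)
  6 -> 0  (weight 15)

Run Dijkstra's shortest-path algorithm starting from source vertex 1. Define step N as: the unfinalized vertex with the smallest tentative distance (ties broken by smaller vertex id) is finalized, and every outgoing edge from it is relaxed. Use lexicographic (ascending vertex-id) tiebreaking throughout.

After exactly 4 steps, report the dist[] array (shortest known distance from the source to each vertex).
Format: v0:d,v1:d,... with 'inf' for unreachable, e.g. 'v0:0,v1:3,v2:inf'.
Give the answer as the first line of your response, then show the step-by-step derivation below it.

v0:inf,v1:0,v2:4,v3:17,v4:28,v5:inf,v6:inf,v7:6

step 1: dist = v0:inf,v1:0,v2:4,v3:17,v4:inf,v5:inf,v6:inf,v7:6
step 2: dist = v0:inf,v1:0,v2:4,v3:17,v4:inf,v5:inf,v6:inf,v7:6
step 3: dist = v0:inf,v1:0,v2:4,v3:17,v4:inf,v5:inf,v6:inf,v7:6
step 4: dist = v0:inf,v1:0,v2:4,v3:17,v4:28,v5:inf,v6:inf,v7:6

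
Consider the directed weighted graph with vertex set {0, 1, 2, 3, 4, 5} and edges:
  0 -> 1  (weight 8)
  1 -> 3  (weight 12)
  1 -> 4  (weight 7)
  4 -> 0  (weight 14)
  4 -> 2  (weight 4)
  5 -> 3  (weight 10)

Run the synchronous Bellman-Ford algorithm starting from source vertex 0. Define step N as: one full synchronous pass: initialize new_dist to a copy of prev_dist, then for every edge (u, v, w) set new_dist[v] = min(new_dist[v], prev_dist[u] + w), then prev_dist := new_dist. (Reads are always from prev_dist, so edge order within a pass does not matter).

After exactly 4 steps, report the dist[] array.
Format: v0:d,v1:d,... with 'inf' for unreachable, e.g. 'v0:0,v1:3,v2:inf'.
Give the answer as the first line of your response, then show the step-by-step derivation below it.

v0:0,v1:8,v2:19,v3:20,v4:15,v5:inf

step 1: dist = v0:0,v1:8,v2:inf,v3:inf,v4:inf,v5:inf
step 2: dist = v0:0,v1:8,v2:inf,v3:20,v4:15,v5:inf
step 3: dist = v0:0,v1:8,v2:19,v3:20,v4:15,v5:inf
step 4: dist = v0:0,v1:8,v2:19,v3:20,v4:15,v5:inf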